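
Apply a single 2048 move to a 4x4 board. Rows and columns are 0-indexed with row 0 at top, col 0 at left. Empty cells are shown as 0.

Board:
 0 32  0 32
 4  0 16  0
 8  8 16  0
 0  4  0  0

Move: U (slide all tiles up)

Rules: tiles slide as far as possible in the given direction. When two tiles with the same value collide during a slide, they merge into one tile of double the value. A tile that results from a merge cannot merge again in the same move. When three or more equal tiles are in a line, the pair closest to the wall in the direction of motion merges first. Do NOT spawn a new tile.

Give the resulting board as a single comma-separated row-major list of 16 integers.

Slide up:
col 0: [0, 4, 8, 0] -> [4, 8, 0, 0]
col 1: [32, 0, 8, 4] -> [32, 8, 4, 0]
col 2: [0, 16, 16, 0] -> [32, 0, 0, 0]
col 3: [32, 0, 0, 0] -> [32, 0, 0, 0]

Answer: 4, 32, 32, 32, 8, 8, 0, 0, 0, 4, 0, 0, 0, 0, 0, 0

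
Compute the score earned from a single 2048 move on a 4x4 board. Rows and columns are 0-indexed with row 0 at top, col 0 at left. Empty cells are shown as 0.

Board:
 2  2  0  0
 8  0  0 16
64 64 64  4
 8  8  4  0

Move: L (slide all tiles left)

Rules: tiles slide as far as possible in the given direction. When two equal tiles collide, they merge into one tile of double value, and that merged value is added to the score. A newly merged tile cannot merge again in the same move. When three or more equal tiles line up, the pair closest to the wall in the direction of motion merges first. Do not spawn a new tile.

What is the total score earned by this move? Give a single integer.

Slide left:
row 0: [2, 2, 0, 0] -> [4, 0, 0, 0]  score +4 (running 4)
row 1: [8, 0, 0, 16] -> [8, 16, 0, 0]  score +0 (running 4)
row 2: [64, 64, 64, 4] -> [128, 64, 4, 0]  score +128 (running 132)
row 3: [8, 8, 4, 0] -> [16, 4, 0, 0]  score +16 (running 148)
Board after move:
  4   0   0   0
  8  16   0   0
128  64   4   0
 16   4   0   0

Answer: 148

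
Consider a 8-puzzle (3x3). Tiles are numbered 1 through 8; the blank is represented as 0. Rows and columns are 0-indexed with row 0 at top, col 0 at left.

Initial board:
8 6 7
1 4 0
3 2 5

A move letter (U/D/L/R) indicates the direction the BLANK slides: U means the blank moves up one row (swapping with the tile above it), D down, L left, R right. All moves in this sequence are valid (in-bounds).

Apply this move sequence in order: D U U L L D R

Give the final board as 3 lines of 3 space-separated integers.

After move 1 (D):
8 6 7
1 4 5
3 2 0

After move 2 (U):
8 6 7
1 4 0
3 2 5

After move 3 (U):
8 6 0
1 4 7
3 2 5

After move 4 (L):
8 0 6
1 4 7
3 2 5

After move 5 (L):
0 8 6
1 4 7
3 2 5

After move 6 (D):
1 8 6
0 4 7
3 2 5

After move 7 (R):
1 8 6
4 0 7
3 2 5

Answer: 1 8 6
4 0 7
3 2 5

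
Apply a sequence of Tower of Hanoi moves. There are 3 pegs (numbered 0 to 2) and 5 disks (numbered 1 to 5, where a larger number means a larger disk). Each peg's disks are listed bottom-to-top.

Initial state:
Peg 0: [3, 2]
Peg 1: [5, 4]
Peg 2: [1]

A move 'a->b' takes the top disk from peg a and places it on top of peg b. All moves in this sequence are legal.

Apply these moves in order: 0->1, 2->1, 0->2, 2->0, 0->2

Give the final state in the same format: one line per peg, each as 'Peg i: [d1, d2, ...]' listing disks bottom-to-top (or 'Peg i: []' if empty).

Answer: Peg 0: []
Peg 1: [5, 4, 2, 1]
Peg 2: [3]

Derivation:
After move 1 (0->1):
Peg 0: [3]
Peg 1: [5, 4, 2]
Peg 2: [1]

After move 2 (2->1):
Peg 0: [3]
Peg 1: [5, 4, 2, 1]
Peg 2: []

After move 3 (0->2):
Peg 0: []
Peg 1: [5, 4, 2, 1]
Peg 2: [3]

After move 4 (2->0):
Peg 0: [3]
Peg 1: [5, 4, 2, 1]
Peg 2: []

After move 5 (0->2):
Peg 0: []
Peg 1: [5, 4, 2, 1]
Peg 2: [3]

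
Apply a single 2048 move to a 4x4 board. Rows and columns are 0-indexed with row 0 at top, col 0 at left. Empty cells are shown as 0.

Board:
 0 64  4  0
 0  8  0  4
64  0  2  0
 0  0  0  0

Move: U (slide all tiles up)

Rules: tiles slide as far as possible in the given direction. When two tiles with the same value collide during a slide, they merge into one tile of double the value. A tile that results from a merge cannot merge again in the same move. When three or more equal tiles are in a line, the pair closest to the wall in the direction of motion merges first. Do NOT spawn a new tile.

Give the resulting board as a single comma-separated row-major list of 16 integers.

Answer: 64, 64, 4, 4, 0, 8, 2, 0, 0, 0, 0, 0, 0, 0, 0, 0

Derivation:
Slide up:
col 0: [0, 0, 64, 0] -> [64, 0, 0, 0]
col 1: [64, 8, 0, 0] -> [64, 8, 0, 0]
col 2: [4, 0, 2, 0] -> [4, 2, 0, 0]
col 3: [0, 4, 0, 0] -> [4, 0, 0, 0]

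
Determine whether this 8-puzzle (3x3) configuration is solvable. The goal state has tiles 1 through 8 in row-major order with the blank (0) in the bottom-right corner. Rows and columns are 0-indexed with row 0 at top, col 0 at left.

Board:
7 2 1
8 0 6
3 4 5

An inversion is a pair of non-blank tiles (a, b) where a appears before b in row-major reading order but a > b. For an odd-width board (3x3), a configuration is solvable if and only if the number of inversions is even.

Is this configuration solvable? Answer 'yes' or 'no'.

Inversions (pairs i<j in row-major order where tile[i] > tile[j] > 0): 14
14 is even, so the puzzle is solvable.

Answer: yes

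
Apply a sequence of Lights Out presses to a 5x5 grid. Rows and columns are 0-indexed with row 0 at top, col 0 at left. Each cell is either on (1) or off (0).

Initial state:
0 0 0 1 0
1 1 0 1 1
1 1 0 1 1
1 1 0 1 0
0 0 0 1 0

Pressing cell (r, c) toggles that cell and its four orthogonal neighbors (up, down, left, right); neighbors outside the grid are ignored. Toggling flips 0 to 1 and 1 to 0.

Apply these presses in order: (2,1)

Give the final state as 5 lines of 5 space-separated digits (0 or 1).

After press 1 at (2,1):
0 0 0 1 0
1 0 0 1 1
0 0 1 1 1
1 0 0 1 0
0 0 0 1 0

Answer: 0 0 0 1 0
1 0 0 1 1
0 0 1 1 1
1 0 0 1 0
0 0 0 1 0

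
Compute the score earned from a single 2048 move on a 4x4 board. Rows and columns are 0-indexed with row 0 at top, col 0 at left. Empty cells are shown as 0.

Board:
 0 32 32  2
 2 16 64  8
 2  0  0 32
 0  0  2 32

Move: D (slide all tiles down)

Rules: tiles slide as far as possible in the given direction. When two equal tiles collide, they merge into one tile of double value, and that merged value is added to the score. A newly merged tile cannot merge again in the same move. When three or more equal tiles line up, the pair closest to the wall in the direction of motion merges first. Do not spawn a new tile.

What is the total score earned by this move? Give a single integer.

Answer: 68

Derivation:
Slide down:
col 0: [0, 2, 2, 0] -> [0, 0, 0, 4]  score +4 (running 4)
col 1: [32, 16, 0, 0] -> [0, 0, 32, 16]  score +0 (running 4)
col 2: [32, 64, 0, 2] -> [0, 32, 64, 2]  score +0 (running 4)
col 3: [2, 8, 32, 32] -> [0, 2, 8, 64]  score +64 (running 68)
Board after move:
 0  0  0  0
 0  0 32  2
 0 32 64  8
 4 16  2 64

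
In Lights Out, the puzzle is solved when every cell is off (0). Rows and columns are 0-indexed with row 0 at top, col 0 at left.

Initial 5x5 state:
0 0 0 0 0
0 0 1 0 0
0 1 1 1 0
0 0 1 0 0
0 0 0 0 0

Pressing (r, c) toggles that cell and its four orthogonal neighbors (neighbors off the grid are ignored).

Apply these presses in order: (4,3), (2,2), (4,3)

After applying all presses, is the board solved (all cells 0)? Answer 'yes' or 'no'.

After press 1 at (4,3):
0 0 0 0 0
0 0 1 0 0
0 1 1 1 0
0 0 1 1 0
0 0 1 1 1

After press 2 at (2,2):
0 0 0 0 0
0 0 0 0 0
0 0 0 0 0
0 0 0 1 0
0 0 1 1 1

After press 3 at (4,3):
0 0 0 0 0
0 0 0 0 0
0 0 0 0 0
0 0 0 0 0
0 0 0 0 0

Lights still on: 0

Answer: yes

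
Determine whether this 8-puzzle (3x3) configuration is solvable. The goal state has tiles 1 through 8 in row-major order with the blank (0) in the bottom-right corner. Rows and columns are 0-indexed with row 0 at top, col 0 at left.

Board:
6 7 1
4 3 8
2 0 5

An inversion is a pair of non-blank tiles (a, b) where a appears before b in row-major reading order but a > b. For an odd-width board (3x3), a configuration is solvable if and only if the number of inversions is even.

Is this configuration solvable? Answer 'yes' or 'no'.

Inversions (pairs i<j in row-major order where tile[i] > tile[j] > 0): 15
15 is odd, so the puzzle is not solvable.

Answer: no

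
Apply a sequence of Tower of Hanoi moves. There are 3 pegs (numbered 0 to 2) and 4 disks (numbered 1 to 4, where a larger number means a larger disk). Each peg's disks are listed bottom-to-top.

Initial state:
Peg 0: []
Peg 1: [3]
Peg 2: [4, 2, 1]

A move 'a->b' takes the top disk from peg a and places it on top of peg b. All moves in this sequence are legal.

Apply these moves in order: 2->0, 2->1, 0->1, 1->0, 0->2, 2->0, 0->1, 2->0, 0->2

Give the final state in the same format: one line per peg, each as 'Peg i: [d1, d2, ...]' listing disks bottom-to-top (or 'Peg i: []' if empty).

After move 1 (2->0):
Peg 0: [1]
Peg 1: [3]
Peg 2: [4, 2]

After move 2 (2->1):
Peg 0: [1]
Peg 1: [3, 2]
Peg 2: [4]

After move 3 (0->1):
Peg 0: []
Peg 1: [3, 2, 1]
Peg 2: [4]

After move 4 (1->0):
Peg 0: [1]
Peg 1: [3, 2]
Peg 2: [4]

After move 5 (0->2):
Peg 0: []
Peg 1: [3, 2]
Peg 2: [4, 1]

After move 6 (2->0):
Peg 0: [1]
Peg 1: [3, 2]
Peg 2: [4]

After move 7 (0->1):
Peg 0: []
Peg 1: [3, 2, 1]
Peg 2: [4]

After move 8 (2->0):
Peg 0: [4]
Peg 1: [3, 2, 1]
Peg 2: []

After move 9 (0->2):
Peg 0: []
Peg 1: [3, 2, 1]
Peg 2: [4]

Answer: Peg 0: []
Peg 1: [3, 2, 1]
Peg 2: [4]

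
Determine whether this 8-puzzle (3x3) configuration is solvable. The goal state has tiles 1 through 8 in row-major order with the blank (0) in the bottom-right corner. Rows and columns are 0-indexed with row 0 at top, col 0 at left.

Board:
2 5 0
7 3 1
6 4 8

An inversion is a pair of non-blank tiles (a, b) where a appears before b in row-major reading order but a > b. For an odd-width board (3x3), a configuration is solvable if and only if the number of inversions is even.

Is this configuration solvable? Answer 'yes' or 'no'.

Answer: yes

Derivation:
Inversions (pairs i<j in row-major order where tile[i] > tile[j] > 0): 10
10 is even, so the puzzle is solvable.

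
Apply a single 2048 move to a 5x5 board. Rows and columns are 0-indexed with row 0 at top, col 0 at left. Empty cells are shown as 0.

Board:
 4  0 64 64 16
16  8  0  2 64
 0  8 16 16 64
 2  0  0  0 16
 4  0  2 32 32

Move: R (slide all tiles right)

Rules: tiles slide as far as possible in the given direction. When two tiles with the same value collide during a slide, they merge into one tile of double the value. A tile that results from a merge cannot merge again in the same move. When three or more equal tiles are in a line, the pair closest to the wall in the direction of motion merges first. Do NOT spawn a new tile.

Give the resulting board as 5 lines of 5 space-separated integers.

Slide right:
row 0: [4, 0, 64, 64, 16] -> [0, 0, 4, 128, 16]
row 1: [16, 8, 0, 2, 64] -> [0, 16, 8, 2, 64]
row 2: [0, 8, 16, 16, 64] -> [0, 0, 8, 32, 64]
row 3: [2, 0, 0, 0, 16] -> [0, 0, 0, 2, 16]
row 4: [4, 0, 2, 32, 32] -> [0, 0, 4, 2, 64]

Answer:   0   0   4 128  16
  0  16   8   2  64
  0   0   8  32  64
  0   0   0   2  16
  0   0   4   2  64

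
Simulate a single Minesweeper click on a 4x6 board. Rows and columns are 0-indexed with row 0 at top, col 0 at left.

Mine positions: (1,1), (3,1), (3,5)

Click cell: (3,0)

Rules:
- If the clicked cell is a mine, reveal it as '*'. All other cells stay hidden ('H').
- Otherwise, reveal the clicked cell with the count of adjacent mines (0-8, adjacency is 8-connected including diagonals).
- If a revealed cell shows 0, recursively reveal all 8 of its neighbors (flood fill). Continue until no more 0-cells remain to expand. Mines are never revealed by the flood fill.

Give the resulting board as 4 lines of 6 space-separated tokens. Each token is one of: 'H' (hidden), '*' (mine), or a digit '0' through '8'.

H H H H H H
H H H H H H
H H H H H H
1 H H H H H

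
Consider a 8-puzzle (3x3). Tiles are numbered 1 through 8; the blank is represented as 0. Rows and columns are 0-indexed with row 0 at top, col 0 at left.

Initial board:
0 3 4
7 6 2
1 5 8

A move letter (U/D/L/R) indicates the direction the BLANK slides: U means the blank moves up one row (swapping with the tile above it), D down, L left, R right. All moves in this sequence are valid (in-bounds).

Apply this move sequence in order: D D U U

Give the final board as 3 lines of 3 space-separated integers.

Answer: 0 3 4
7 6 2
1 5 8

Derivation:
After move 1 (D):
7 3 4
0 6 2
1 5 8

After move 2 (D):
7 3 4
1 6 2
0 5 8

After move 3 (U):
7 3 4
0 6 2
1 5 8

After move 4 (U):
0 3 4
7 6 2
1 5 8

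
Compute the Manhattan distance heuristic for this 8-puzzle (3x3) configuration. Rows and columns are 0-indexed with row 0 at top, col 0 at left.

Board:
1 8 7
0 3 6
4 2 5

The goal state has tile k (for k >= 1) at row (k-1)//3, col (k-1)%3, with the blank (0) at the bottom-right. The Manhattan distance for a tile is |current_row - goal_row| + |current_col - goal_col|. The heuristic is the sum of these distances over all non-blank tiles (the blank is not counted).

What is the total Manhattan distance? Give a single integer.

Tile 1: at (0,0), goal (0,0), distance |0-0|+|0-0| = 0
Tile 8: at (0,1), goal (2,1), distance |0-2|+|1-1| = 2
Tile 7: at (0,2), goal (2,0), distance |0-2|+|2-0| = 4
Tile 3: at (1,1), goal (0,2), distance |1-0|+|1-2| = 2
Tile 6: at (1,2), goal (1,2), distance |1-1|+|2-2| = 0
Tile 4: at (2,0), goal (1,0), distance |2-1|+|0-0| = 1
Tile 2: at (2,1), goal (0,1), distance |2-0|+|1-1| = 2
Tile 5: at (2,2), goal (1,1), distance |2-1|+|2-1| = 2
Sum: 0 + 2 + 4 + 2 + 0 + 1 + 2 + 2 = 13

Answer: 13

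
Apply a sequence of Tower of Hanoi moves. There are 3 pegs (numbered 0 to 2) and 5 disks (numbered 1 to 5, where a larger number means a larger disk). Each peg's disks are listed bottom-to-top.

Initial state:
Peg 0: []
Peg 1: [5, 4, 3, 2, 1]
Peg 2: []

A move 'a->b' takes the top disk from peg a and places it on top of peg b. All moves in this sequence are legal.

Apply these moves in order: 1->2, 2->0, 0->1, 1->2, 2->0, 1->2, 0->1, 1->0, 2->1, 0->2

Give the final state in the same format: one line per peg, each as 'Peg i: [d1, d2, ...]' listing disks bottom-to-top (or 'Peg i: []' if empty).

After move 1 (1->2):
Peg 0: []
Peg 1: [5, 4, 3, 2]
Peg 2: [1]

After move 2 (2->0):
Peg 0: [1]
Peg 1: [5, 4, 3, 2]
Peg 2: []

After move 3 (0->1):
Peg 0: []
Peg 1: [5, 4, 3, 2, 1]
Peg 2: []

After move 4 (1->2):
Peg 0: []
Peg 1: [5, 4, 3, 2]
Peg 2: [1]

After move 5 (2->0):
Peg 0: [1]
Peg 1: [5, 4, 3, 2]
Peg 2: []

After move 6 (1->2):
Peg 0: [1]
Peg 1: [5, 4, 3]
Peg 2: [2]

After move 7 (0->1):
Peg 0: []
Peg 1: [5, 4, 3, 1]
Peg 2: [2]

After move 8 (1->0):
Peg 0: [1]
Peg 1: [5, 4, 3]
Peg 2: [2]

After move 9 (2->1):
Peg 0: [1]
Peg 1: [5, 4, 3, 2]
Peg 2: []

After move 10 (0->2):
Peg 0: []
Peg 1: [5, 4, 3, 2]
Peg 2: [1]

Answer: Peg 0: []
Peg 1: [5, 4, 3, 2]
Peg 2: [1]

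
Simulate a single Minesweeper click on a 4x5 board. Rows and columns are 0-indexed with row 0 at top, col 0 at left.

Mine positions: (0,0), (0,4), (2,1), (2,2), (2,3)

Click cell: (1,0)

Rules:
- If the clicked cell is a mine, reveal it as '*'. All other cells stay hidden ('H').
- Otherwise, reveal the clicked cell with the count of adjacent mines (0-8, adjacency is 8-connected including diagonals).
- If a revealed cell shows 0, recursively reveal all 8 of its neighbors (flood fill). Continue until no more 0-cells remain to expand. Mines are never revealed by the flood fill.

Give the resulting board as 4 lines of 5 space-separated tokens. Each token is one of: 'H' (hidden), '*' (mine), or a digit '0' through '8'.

H H H H H
2 H H H H
H H H H H
H H H H H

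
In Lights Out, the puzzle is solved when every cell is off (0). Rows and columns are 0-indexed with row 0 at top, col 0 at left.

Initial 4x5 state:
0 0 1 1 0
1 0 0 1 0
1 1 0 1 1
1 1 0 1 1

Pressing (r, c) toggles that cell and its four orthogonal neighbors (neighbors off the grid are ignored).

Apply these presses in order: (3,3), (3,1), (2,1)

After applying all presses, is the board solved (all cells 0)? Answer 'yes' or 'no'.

After press 1 at (3,3):
0 0 1 1 0
1 0 0 1 0
1 1 0 0 1
1 1 1 0 0

After press 2 at (3,1):
0 0 1 1 0
1 0 0 1 0
1 0 0 0 1
0 0 0 0 0

After press 3 at (2,1):
0 0 1 1 0
1 1 0 1 0
0 1 1 0 1
0 1 0 0 0

Lights still on: 9

Answer: no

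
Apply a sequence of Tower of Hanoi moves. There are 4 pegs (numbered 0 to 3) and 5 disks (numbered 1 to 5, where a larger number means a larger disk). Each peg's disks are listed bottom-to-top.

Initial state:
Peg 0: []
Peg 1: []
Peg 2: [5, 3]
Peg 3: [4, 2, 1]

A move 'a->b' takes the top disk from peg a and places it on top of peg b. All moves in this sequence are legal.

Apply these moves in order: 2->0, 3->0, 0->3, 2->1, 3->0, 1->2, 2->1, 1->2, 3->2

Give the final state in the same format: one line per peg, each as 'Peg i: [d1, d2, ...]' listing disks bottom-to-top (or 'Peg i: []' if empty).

After move 1 (2->0):
Peg 0: [3]
Peg 1: []
Peg 2: [5]
Peg 3: [4, 2, 1]

After move 2 (3->0):
Peg 0: [3, 1]
Peg 1: []
Peg 2: [5]
Peg 3: [4, 2]

After move 3 (0->3):
Peg 0: [3]
Peg 1: []
Peg 2: [5]
Peg 3: [4, 2, 1]

After move 4 (2->1):
Peg 0: [3]
Peg 1: [5]
Peg 2: []
Peg 3: [4, 2, 1]

After move 5 (3->0):
Peg 0: [3, 1]
Peg 1: [5]
Peg 2: []
Peg 3: [4, 2]

After move 6 (1->2):
Peg 0: [3, 1]
Peg 1: []
Peg 2: [5]
Peg 3: [4, 2]

After move 7 (2->1):
Peg 0: [3, 1]
Peg 1: [5]
Peg 2: []
Peg 3: [4, 2]

After move 8 (1->2):
Peg 0: [3, 1]
Peg 1: []
Peg 2: [5]
Peg 3: [4, 2]

After move 9 (3->2):
Peg 0: [3, 1]
Peg 1: []
Peg 2: [5, 2]
Peg 3: [4]

Answer: Peg 0: [3, 1]
Peg 1: []
Peg 2: [5, 2]
Peg 3: [4]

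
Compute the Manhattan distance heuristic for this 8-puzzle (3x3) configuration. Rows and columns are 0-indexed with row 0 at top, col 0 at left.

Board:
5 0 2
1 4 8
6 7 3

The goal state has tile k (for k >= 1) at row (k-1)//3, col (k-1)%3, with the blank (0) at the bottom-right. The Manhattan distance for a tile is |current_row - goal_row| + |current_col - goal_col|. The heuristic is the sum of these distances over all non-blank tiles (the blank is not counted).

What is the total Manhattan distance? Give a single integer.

Tile 5: at (0,0), goal (1,1), distance |0-1|+|0-1| = 2
Tile 2: at (0,2), goal (0,1), distance |0-0|+|2-1| = 1
Tile 1: at (1,0), goal (0,0), distance |1-0|+|0-0| = 1
Tile 4: at (1,1), goal (1,0), distance |1-1|+|1-0| = 1
Tile 8: at (1,2), goal (2,1), distance |1-2|+|2-1| = 2
Tile 6: at (2,0), goal (1,2), distance |2-1|+|0-2| = 3
Tile 7: at (2,1), goal (2,0), distance |2-2|+|1-0| = 1
Tile 3: at (2,2), goal (0,2), distance |2-0|+|2-2| = 2
Sum: 2 + 1 + 1 + 1 + 2 + 3 + 1 + 2 = 13

Answer: 13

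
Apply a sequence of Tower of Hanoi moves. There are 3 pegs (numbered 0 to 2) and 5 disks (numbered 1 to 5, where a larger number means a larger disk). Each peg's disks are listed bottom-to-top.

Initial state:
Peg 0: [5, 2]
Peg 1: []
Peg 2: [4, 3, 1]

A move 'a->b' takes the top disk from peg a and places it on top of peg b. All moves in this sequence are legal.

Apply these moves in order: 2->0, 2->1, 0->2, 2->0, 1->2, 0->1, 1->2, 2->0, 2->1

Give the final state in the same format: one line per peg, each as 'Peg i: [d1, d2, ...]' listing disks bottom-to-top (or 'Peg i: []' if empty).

Answer: Peg 0: [5, 2, 1]
Peg 1: [3]
Peg 2: [4]

Derivation:
After move 1 (2->0):
Peg 0: [5, 2, 1]
Peg 1: []
Peg 2: [4, 3]

After move 2 (2->1):
Peg 0: [5, 2, 1]
Peg 1: [3]
Peg 2: [4]

After move 3 (0->2):
Peg 0: [5, 2]
Peg 1: [3]
Peg 2: [4, 1]

After move 4 (2->0):
Peg 0: [5, 2, 1]
Peg 1: [3]
Peg 2: [4]

After move 5 (1->2):
Peg 0: [5, 2, 1]
Peg 1: []
Peg 2: [4, 3]

After move 6 (0->1):
Peg 0: [5, 2]
Peg 1: [1]
Peg 2: [4, 3]

After move 7 (1->2):
Peg 0: [5, 2]
Peg 1: []
Peg 2: [4, 3, 1]

After move 8 (2->0):
Peg 0: [5, 2, 1]
Peg 1: []
Peg 2: [4, 3]

After move 9 (2->1):
Peg 0: [5, 2, 1]
Peg 1: [3]
Peg 2: [4]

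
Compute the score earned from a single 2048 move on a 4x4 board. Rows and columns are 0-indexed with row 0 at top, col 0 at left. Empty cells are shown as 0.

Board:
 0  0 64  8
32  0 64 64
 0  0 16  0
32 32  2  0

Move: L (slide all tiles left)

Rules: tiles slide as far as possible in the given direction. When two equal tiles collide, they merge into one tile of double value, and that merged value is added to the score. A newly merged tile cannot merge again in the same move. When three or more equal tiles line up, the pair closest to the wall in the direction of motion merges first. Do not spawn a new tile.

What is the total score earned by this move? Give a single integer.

Answer: 192

Derivation:
Slide left:
row 0: [0, 0, 64, 8] -> [64, 8, 0, 0]  score +0 (running 0)
row 1: [32, 0, 64, 64] -> [32, 128, 0, 0]  score +128 (running 128)
row 2: [0, 0, 16, 0] -> [16, 0, 0, 0]  score +0 (running 128)
row 3: [32, 32, 2, 0] -> [64, 2, 0, 0]  score +64 (running 192)
Board after move:
 64   8   0   0
 32 128   0   0
 16   0   0   0
 64   2   0   0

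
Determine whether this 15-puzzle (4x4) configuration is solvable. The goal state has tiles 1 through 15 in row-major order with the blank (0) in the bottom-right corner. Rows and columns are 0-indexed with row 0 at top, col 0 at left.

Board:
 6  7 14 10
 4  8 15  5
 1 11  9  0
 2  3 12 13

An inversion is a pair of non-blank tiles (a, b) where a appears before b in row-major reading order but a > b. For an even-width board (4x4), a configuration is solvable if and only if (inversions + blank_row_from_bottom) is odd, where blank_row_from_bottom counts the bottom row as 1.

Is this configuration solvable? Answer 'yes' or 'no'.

Answer: yes

Derivation:
Inversions: 51
Blank is in row 2 (0-indexed from top), which is row 2 counting from the bottom (bottom = 1).
51 + 2 = 53, which is odd, so the puzzle is solvable.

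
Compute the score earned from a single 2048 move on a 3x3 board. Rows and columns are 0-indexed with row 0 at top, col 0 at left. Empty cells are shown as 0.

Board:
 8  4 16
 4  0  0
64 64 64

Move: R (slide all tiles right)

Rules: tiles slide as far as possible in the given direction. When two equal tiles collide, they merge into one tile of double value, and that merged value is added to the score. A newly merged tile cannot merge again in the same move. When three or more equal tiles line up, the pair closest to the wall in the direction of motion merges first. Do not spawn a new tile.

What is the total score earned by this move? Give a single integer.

Slide right:
row 0: [8, 4, 16] -> [8, 4, 16]  score +0 (running 0)
row 1: [4, 0, 0] -> [0, 0, 4]  score +0 (running 0)
row 2: [64, 64, 64] -> [0, 64, 128]  score +128 (running 128)
Board after move:
  8   4  16
  0   0   4
  0  64 128

Answer: 128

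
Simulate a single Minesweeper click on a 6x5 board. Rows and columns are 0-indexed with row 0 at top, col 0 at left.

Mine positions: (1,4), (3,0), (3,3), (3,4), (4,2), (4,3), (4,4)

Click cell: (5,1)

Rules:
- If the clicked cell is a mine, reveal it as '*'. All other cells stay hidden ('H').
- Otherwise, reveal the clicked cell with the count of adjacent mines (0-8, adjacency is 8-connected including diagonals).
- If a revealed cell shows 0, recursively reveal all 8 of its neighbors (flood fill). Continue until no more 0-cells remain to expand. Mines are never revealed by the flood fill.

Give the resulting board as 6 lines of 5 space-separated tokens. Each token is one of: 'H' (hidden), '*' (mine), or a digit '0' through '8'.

H H H H H
H H H H H
H H H H H
H H H H H
H H H H H
H 1 H H H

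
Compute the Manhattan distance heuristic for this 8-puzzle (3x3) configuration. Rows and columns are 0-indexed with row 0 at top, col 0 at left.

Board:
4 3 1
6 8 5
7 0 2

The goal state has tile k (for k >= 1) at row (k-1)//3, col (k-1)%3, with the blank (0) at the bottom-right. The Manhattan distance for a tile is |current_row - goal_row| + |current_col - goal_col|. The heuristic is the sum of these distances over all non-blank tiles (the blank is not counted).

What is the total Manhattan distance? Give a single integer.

Answer: 11

Derivation:
Tile 4: at (0,0), goal (1,0), distance |0-1|+|0-0| = 1
Tile 3: at (0,1), goal (0,2), distance |0-0|+|1-2| = 1
Tile 1: at (0,2), goal (0,0), distance |0-0|+|2-0| = 2
Tile 6: at (1,0), goal (1,2), distance |1-1|+|0-2| = 2
Tile 8: at (1,1), goal (2,1), distance |1-2|+|1-1| = 1
Tile 5: at (1,2), goal (1,1), distance |1-1|+|2-1| = 1
Tile 7: at (2,0), goal (2,0), distance |2-2|+|0-0| = 0
Tile 2: at (2,2), goal (0,1), distance |2-0|+|2-1| = 3
Sum: 1 + 1 + 2 + 2 + 1 + 1 + 0 + 3 = 11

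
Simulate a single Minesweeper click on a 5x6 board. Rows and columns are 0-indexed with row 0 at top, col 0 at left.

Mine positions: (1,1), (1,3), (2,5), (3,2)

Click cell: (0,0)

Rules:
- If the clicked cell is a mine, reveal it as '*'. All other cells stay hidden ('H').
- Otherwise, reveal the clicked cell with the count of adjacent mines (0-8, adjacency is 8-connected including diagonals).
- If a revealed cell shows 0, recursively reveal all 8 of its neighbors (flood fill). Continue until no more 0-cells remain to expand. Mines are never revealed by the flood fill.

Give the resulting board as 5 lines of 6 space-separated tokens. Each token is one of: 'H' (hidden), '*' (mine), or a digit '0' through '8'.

1 H H H H H
H H H H H H
H H H H H H
H H H H H H
H H H H H H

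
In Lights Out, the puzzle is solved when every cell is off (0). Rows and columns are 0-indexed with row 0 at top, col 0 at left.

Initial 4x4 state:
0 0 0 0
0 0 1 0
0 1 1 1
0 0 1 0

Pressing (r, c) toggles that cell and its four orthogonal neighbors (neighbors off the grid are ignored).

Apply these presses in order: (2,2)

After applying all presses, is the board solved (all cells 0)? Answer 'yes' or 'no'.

Answer: yes

Derivation:
After press 1 at (2,2):
0 0 0 0
0 0 0 0
0 0 0 0
0 0 0 0

Lights still on: 0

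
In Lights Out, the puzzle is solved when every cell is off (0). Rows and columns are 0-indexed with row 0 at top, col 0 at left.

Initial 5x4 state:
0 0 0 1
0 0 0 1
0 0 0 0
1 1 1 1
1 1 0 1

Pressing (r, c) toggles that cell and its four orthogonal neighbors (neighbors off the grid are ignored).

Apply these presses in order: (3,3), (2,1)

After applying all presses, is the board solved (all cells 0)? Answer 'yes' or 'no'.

After press 1 at (3,3):
0 0 0 1
0 0 0 1
0 0 0 1
1 1 0 0
1 1 0 0

After press 2 at (2,1):
0 0 0 1
0 1 0 1
1 1 1 1
1 0 0 0
1 1 0 0

Lights still on: 10

Answer: no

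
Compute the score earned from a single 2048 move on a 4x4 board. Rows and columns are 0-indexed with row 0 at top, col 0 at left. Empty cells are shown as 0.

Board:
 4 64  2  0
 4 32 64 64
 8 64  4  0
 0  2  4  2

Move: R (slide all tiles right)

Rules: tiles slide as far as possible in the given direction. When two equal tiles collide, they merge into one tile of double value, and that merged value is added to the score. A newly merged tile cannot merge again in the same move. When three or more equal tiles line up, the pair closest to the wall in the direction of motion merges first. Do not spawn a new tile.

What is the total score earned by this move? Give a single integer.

Slide right:
row 0: [4, 64, 2, 0] -> [0, 4, 64, 2]  score +0 (running 0)
row 1: [4, 32, 64, 64] -> [0, 4, 32, 128]  score +128 (running 128)
row 2: [8, 64, 4, 0] -> [0, 8, 64, 4]  score +0 (running 128)
row 3: [0, 2, 4, 2] -> [0, 2, 4, 2]  score +0 (running 128)
Board after move:
  0   4  64   2
  0   4  32 128
  0   8  64   4
  0   2   4   2

Answer: 128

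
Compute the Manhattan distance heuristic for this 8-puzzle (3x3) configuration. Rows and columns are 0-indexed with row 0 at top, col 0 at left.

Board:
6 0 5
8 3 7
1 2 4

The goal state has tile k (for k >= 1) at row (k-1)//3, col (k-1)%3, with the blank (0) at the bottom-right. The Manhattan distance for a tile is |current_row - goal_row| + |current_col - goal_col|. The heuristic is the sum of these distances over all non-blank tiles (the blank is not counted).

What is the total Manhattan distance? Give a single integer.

Answer: 19

Derivation:
Tile 6: (0,0)->(1,2) = 3
Tile 5: (0,2)->(1,1) = 2
Tile 8: (1,0)->(2,1) = 2
Tile 3: (1,1)->(0,2) = 2
Tile 7: (1,2)->(2,0) = 3
Tile 1: (2,0)->(0,0) = 2
Tile 2: (2,1)->(0,1) = 2
Tile 4: (2,2)->(1,0) = 3
Sum: 3 + 2 + 2 + 2 + 3 + 2 + 2 + 3 = 19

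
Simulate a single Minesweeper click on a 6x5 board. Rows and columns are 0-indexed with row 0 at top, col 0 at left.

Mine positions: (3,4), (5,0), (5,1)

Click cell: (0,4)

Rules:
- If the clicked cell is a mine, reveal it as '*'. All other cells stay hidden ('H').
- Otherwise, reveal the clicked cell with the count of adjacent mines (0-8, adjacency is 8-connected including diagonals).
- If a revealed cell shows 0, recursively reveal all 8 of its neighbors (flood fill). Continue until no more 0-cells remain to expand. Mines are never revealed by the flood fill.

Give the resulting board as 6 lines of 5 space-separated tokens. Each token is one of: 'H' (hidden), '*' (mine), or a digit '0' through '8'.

0 0 0 0 0
0 0 0 0 0
0 0 0 1 1
0 0 0 1 H
2 2 1 1 H
H H H H H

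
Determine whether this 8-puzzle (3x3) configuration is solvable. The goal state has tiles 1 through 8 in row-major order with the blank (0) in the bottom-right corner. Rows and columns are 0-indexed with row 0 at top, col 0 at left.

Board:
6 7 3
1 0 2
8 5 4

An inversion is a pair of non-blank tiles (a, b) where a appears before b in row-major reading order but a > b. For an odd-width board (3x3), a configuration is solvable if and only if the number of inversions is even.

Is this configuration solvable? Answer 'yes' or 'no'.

Inversions (pairs i<j in row-major order where tile[i] > tile[j] > 0): 15
15 is odd, so the puzzle is not solvable.

Answer: no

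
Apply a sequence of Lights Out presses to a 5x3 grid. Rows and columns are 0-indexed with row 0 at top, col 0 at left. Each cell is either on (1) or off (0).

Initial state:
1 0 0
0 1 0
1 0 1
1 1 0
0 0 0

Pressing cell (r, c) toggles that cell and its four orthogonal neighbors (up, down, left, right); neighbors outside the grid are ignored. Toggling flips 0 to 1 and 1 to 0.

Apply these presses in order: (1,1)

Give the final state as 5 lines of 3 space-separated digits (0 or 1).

After press 1 at (1,1):
1 1 0
1 0 1
1 1 1
1 1 0
0 0 0

Answer: 1 1 0
1 0 1
1 1 1
1 1 0
0 0 0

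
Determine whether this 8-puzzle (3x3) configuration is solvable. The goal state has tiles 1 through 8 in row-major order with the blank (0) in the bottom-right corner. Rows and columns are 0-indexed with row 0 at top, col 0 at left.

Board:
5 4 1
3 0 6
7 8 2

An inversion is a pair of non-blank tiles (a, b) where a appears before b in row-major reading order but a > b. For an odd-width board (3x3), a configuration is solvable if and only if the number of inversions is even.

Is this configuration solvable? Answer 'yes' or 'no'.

Inversions (pairs i<j in row-major order where tile[i] > tile[j] > 0): 11
11 is odd, so the puzzle is not solvable.

Answer: no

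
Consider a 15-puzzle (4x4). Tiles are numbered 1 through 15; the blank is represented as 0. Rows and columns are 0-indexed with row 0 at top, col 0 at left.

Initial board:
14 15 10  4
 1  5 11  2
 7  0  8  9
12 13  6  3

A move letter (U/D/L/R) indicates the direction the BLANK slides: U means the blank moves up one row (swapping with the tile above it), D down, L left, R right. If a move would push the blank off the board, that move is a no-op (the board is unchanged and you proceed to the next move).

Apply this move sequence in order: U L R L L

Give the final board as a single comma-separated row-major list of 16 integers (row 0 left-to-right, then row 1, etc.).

After move 1 (U):
14 15 10  4
 1  0 11  2
 7  5  8  9
12 13  6  3

After move 2 (L):
14 15 10  4
 0  1 11  2
 7  5  8  9
12 13  6  3

After move 3 (R):
14 15 10  4
 1  0 11  2
 7  5  8  9
12 13  6  3

After move 4 (L):
14 15 10  4
 0  1 11  2
 7  5  8  9
12 13  6  3

After move 5 (L):
14 15 10  4
 0  1 11  2
 7  5  8  9
12 13  6  3

Answer: 14, 15, 10, 4, 0, 1, 11, 2, 7, 5, 8, 9, 12, 13, 6, 3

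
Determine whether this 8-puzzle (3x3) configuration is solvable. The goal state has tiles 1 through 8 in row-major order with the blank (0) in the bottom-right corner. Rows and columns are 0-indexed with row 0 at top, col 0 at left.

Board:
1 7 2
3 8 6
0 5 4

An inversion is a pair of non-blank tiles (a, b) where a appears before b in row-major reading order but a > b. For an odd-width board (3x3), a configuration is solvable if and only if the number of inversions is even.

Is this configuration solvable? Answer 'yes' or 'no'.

Answer: no

Derivation:
Inversions (pairs i<j in row-major order where tile[i] > tile[j] > 0): 11
11 is odd, so the puzzle is not solvable.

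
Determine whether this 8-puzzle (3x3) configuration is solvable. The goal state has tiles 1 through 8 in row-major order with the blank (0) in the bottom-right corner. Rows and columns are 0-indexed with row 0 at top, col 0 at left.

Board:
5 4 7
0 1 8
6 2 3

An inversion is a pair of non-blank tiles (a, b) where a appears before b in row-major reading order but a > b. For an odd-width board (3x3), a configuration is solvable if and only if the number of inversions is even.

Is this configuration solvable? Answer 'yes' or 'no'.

Inversions (pairs i<j in row-major order where tile[i] > tile[j] > 0): 16
16 is even, so the puzzle is solvable.

Answer: yes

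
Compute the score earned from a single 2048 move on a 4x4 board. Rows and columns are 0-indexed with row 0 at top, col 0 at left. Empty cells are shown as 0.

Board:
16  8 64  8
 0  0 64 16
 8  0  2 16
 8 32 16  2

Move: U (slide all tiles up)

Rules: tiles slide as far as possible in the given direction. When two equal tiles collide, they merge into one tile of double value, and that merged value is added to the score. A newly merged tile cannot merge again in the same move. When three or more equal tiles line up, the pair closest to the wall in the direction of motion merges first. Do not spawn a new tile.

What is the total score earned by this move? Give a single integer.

Answer: 176

Derivation:
Slide up:
col 0: [16, 0, 8, 8] -> [16, 16, 0, 0]  score +16 (running 16)
col 1: [8, 0, 0, 32] -> [8, 32, 0, 0]  score +0 (running 16)
col 2: [64, 64, 2, 16] -> [128, 2, 16, 0]  score +128 (running 144)
col 3: [8, 16, 16, 2] -> [8, 32, 2, 0]  score +32 (running 176)
Board after move:
 16   8 128   8
 16  32   2  32
  0   0  16   2
  0   0   0   0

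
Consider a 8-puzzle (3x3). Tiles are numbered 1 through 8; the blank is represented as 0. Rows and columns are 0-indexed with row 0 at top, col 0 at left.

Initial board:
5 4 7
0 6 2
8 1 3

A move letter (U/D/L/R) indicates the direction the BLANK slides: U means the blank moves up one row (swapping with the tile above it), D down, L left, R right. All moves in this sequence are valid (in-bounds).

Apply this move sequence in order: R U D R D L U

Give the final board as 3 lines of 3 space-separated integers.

Answer: 5 4 7
6 0 3
8 2 1

Derivation:
After move 1 (R):
5 4 7
6 0 2
8 1 3

After move 2 (U):
5 0 7
6 4 2
8 1 3

After move 3 (D):
5 4 7
6 0 2
8 1 3

After move 4 (R):
5 4 7
6 2 0
8 1 3

After move 5 (D):
5 4 7
6 2 3
8 1 0

After move 6 (L):
5 4 7
6 2 3
8 0 1

After move 7 (U):
5 4 7
6 0 3
8 2 1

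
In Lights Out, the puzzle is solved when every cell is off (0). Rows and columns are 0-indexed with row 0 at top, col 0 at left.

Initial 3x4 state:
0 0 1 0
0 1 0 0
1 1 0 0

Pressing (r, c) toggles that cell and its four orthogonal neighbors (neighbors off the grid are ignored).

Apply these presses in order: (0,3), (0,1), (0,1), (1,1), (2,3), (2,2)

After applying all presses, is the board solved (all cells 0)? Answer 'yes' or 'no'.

Answer: no

Derivation:
After press 1 at (0,3):
0 0 0 1
0 1 0 1
1 1 0 0

After press 2 at (0,1):
1 1 1 1
0 0 0 1
1 1 0 0

After press 3 at (0,1):
0 0 0 1
0 1 0 1
1 1 0 0

After press 4 at (1,1):
0 1 0 1
1 0 1 1
1 0 0 0

After press 5 at (2,3):
0 1 0 1
1 0 1 0
1 0 1 1

After press 6 at (2,2):
0 1 0 1
1 0 0 0
1 1 0 0

Lights still on: 5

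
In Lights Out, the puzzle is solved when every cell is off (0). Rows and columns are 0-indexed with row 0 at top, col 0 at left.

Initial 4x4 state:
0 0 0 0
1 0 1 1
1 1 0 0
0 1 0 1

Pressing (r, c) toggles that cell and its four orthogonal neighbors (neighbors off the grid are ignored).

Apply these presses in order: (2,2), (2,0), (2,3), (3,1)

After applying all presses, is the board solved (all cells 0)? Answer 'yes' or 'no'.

Answer: yes

Derivation:
After press 1 at (2,2):
0 0 0 0
1 0 0 1
1 0 1 1
0 1 1 1

After press 2 at (2,0):
0 0 0 0
0 0 0 1
0 1 1 1
1 1 1 1

After press 3 at (2,3):
0 0 0 0
0 0 0 0
0 1 0 0
1 1 1 0

After press 4 at (3,1):
0 0 0 0
0 0 0 0
0 0 0 0
0 0 0 0

Lights still on: 0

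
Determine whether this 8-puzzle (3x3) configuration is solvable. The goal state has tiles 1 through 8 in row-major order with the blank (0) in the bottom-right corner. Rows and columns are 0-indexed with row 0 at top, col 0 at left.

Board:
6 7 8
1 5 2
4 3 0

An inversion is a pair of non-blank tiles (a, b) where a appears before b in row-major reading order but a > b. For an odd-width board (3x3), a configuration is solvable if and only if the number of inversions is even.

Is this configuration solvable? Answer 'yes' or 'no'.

Answer: no

Derivation:
Inversions (pairs i<j in row-major order where tile[i] > tile[j] > 0): 19
19 is odd, so the puzzle is not solvable.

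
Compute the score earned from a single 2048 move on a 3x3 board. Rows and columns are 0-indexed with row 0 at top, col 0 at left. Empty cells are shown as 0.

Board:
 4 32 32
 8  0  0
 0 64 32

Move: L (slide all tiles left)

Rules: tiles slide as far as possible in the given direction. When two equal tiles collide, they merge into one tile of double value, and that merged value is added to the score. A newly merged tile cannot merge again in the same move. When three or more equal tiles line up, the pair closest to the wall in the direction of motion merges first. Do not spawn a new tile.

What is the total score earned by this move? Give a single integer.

Answer: 64

Derivation:
Slide left:
row 0: [4, 32, 32] -> [4, 64, 0]  score +64 (running 64)
row 1: [8, 0, 0] -> [8, 0, 0]  score +0 (running 64)
row 2: [0, 64, 32] -> [64, 32, 0]  score +0 (running 64)
Board after move:
 4 64  0
 8  0  0
64 32  0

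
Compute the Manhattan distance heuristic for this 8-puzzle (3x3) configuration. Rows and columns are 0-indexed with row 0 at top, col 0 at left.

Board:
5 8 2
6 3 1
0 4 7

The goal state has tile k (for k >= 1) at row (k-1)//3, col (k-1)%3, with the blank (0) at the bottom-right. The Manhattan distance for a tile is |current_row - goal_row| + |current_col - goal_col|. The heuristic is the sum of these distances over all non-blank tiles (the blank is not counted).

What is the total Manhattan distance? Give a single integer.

Tile 5: (0,0)->(1,1) = 2
Tile 8: (0,1)->(2,1) = 2
Tile 2: (0,2)->(0,1) = 1
Tile 6: (1,0)->(1,2) = 2
Tile 3: (1,1)->(0,2) = 2
Tile 1: (1,2)->(0,0) = 3
Tile 4: (2,1)->(1,0) = 2
Tile 7: (2,2)->(2,0) = 2
Sum: 2 + 2 + 1 + 2 + 2 + 3 + 2 + 2 = 16

Answer: 16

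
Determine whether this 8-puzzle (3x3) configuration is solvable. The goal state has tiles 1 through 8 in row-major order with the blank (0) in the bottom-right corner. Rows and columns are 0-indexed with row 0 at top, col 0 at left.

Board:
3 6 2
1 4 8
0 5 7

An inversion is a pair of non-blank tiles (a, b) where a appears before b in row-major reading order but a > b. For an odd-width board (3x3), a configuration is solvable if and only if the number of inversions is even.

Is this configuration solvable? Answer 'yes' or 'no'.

Inversions (pairs i<j in row-major order where tile[i] > tile[j] > 0): 9
9 is odd, so the puzzle is not solvable.

Answer: no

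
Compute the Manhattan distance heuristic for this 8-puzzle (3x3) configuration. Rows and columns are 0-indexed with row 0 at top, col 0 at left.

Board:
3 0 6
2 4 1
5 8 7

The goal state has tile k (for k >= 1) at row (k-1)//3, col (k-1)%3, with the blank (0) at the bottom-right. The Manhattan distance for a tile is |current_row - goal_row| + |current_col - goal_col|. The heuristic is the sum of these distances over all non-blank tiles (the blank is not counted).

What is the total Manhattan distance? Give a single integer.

Answer: 13

Derivation:
Tile 3: (0,0)->(0,2) = 2
Tile 6: (0,2)->(1,2) = 1
Tile 2: (1,0)->(0,1) = 2
Tile 4: (1,1)->(1,0) = 1
Tile 1: (1,2)->(0,0) = 3
Tile 5: (2,0)->(1,1) = 2
Tile 8: (2,1)->(2,1) = 0
Tile 7: (2,2)->(2,0) = 2
Sum: 2 + 1 + 2 + 1 + 3 + 2 + 0 + 2 = 13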